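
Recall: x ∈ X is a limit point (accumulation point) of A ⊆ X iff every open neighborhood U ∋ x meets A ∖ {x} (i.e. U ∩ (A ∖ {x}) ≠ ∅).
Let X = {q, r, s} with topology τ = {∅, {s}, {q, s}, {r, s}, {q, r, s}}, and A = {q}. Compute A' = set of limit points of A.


A' = ∅

For each x ∈ X, list the open sets U ∈ τ with x ∈ U, then check whether U ∩ (A ∖ {x}) ≠ ∅ for every such U.
  x = q: open {q, s} ∋ x has {q, s} ∩ (A ∖ {q}) = ∅, so x is NOT a limit point.
  x = r: open {r, s} ∋ x has {r, s} ∩ (A ∖ {r}) = ∅, so x is NOT a limit point.
  x = s: open {s} ∋ x has {s} ∩ (A ∖ {s}) = ∅, so x is NOT a limit point.
Collecting: A' = ∅.


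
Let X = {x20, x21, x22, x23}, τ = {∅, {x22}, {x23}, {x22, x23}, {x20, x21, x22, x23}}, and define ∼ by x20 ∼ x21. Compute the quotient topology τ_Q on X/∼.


X/∼ = {[x20=x21], [x22], [x23]}; |τ_Q| = 5.

Equivalence classes: [x20=x21], [x22], [x23].
Quotient map π: X → X/∼ sends x20 ↦ [x20=x21], x21 ↦ [x20=x21], x22 ↦ [x22], x23 ↦ [x23].
For each subset V ⊆ X/∼, compute π^{-1}(V) ⊆ X and check whether π^{-1}(V) ∈ τ. V is open in τ_Q iff π^{-1}(V) ∈ τ.
  V = {}: π^{-1}(V) = ∅ ∈ τ ✓.
  V = {[x20=x21]}: π^{-1}(V) = {x20, x21} ∉ τ ✗.
  V = {[x22]}: π^{-1}(V) = {x22} ∈ τ ✓.
  V = {[x20=x21], [x22]}: π^{-1}(V) = {x20, x21, x22} ∉ τ ✗.
  V = {[x23]}: π^{-1}(V) = {x23} ∈ τ ✓.
  V = {[x20=x21], [x23]}: π^{-1}(V) = {x20, x21, x23} ∉ τ ✗.
  V = {[x22], [x23]}: π^{-1}(V) = {x22, x23} ∈ τ ✓.
  V = {[x20=x21], [x22], [x23]}: π^{-1}(V) = {x20, x21, x22, x23} ∈ τ ✓.
Open sets in the quotient: τ_Q = {{}, {[x22]}, {[x23]}, {[x22], [x23]}, {[x20=x21], [x22], [x23]}} (5 elements).


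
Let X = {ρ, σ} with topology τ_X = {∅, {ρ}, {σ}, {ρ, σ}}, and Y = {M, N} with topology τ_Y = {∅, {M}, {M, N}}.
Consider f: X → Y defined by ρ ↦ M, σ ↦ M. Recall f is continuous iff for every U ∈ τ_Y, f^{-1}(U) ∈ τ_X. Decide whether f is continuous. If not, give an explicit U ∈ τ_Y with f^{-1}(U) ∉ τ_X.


f IS continuous.

Compute f^{-1}(U) for each U ∈ τ_Y:
  U = ∅: f^{-1}(U) = ∅ ∈ τ_X ✓.
  U = {M}: f^{-1}(U) = {ρ, σ} ∈ τ_X ✓.
  U = {M, N}: f^{-1}(U) = {ρ, σ} ∈ τ_X ✓.
Every preimage lies in τ_X, so f IS continuous.


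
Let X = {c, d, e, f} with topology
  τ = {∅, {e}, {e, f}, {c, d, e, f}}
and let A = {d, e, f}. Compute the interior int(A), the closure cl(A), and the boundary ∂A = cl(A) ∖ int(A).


int(A) = {e, f}, cl(A) = {c, d, e, f}, ∂A = {c, d}.

Closed sets in (X, τ) are complements of opens:
  closed(X, τ) = {∅, {c, d}, {c, d, f}, {c, d, e, f}}.
int(A) = ⋃ {U ∈ τ : U ⊆ A}. Opens contained in A: ∅, {e}, {e, f}.
Taking the union of these: int(A) = {e, f}.
cl(A) = ⋂ {C closed : A ⊆ C}. Closed sets containing A: {c, d, e, f}.
Intersecting these: cl(A) = {c, d, e, f}.
∂A = cl(A) ∖ int(A) = {c, d, e, f} ∖ {e, f} = {c, d}.


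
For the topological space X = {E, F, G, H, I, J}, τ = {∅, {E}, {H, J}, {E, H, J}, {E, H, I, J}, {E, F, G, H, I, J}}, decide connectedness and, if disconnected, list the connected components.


(X, τ) is connected.

Find clopen sets (U ∈ τ with X ∖ U ∈ τ):
  U = ∅, X ∖ U = {E, F, G, H, I, J} — both open, so U is clopen.
  U = {E, F, G, H, I, J}, X ∖ U = ∅ — both open, so U is clopen.
Only trivial clopens (∅ and X) exist, so (X, τ) is connected.
Compute connected components by grouping points that agree on all clopens:
  component: {E, F, G, H, I, J}


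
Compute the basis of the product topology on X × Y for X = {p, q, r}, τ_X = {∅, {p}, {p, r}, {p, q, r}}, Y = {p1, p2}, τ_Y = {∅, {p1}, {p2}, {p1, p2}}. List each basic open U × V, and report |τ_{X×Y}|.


Basis B = {∅ × ∅, {p} × {p1}, {p} × {p2}, {p} × {p1, p2}, {p, r} × {p1}, {p, r} × {p2}, {p, q, r} × {p1}, {p, q, r} × {p2}, {p, r} × {p1, p2}, {p, q, r} × {p1, p2}}; |τ_{X×Y}| = 16.

Enumerate products U × V with U ∈ τ_X, V ∈ τ_Y (deduplicated):
  ∅ × ∅ = {} (∅)
  {p} × {p1} = {(p,p1)}
  {p} × {p2} = {(p,p2)}
  {p} × {p1, p2} = {(p,p1), (p,p2)}
  {p, r} × {p1} = {(p,p1), (r,p1)}
  {p, r} × {p2} = {(p,p2), (r,p2)}
  {p, q, r} × {p1} = {(p,p1), (q,p1), (r,p1)}
  {p, q, r} × {p2} = {(p,p2), (q,p2), (r,p2)}
  {p, r} × {p1, p2} = {(p,p1), (p,p2), (r,p1), (r,p2)}
  {p, q, r} × {p1, p2} = {(p,p1), (p,p2), (q,p1), (q,p2), (r,p1), (r,p2)}
These 10 distinct sets form the basis B.
Close under arbitrary unions to get τ_{X×Y}; counting gives |τ_{X×Y}| = 16.


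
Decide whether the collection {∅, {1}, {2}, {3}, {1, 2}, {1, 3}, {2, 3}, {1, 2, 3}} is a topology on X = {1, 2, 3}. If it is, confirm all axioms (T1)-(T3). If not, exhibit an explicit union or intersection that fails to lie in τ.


τ IS a topology on X.

Axiom (T1): ∅ ∈ τ? Yes; X ∈ τ? Yes.
Axiom (T2/T3): check pairwise unions and intersections of members of τ.
All pairwise intersections and unions checked — each lies in τ. Therefore τ satisfies (T1), (T2), (T3): it IS a topology on X.


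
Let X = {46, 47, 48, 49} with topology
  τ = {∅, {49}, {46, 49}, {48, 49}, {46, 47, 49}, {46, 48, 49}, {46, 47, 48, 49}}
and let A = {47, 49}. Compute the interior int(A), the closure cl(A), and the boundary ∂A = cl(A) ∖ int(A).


int(A) = {49}, cl(A) = {46, 47, 48, 49}, ∂A = {46, 47, 48}.

Closed sets in (X, τ) are complements of opens:
  closed(X, τ) = {∅, {47}, {48}, {46, 47}, {47, 48}, {46, 47, 48}, {46, 47, 48, 49}}.
int(A) = ⋃ {U ∈ τ : U ⊆ A}. Opens contained in A: ∅, {49}.
Taking the union of these: int(A) = {49}.
cl(A) = ⋂ {C closed : A ⊆ C}. Closed sets containing A: {46, 47, 48, 49}.
Intersecting these: cl(A) = {46, 47, 48, 49}.
∂A = cl(A) ∖ int(A) = {46, 47, 48, 49} ∖ {49} = {46, 47, 48}.


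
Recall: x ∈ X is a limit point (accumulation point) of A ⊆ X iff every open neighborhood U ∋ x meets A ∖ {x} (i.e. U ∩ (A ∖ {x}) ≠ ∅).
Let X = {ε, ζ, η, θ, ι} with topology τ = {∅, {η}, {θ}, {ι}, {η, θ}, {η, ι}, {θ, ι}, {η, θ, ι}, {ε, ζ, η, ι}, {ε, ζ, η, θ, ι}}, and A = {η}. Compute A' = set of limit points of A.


A' = {ε, ζ}

For each x ∈ X, list the open sets U ∈ τ with x ∈ U, then check whether U ∩ (A ∖ {x}) ≠ ∅ for every such U.
  x = ε: opens ∋ x are {ε, ζ, η, ι}, {ε, ζ, η, θ, ι}; each meets A ∖ {ε}, so x IS a limit point.
  x = ζ: opens ∋ x are {ε, ζ, η, ι}, {ε, ζ, η, θ, ι}; each meets A ∖ {ζ}, so x IS a limit point.
  x = η: open {η} ∋ x has {η} ∩ (A ∖ {η}) = ∅, so x is NOT a limit point.
  x = θ: open {θ} ∋ x has {θ} ∩ (A ∖ {θ}) = ∅, so x is NOT a limit point.
  x = ι: open {ι} ∋ x has {ι} ∩ (A ∖ {ι}) = ∅, so x is NOT a limit point.
Collecting: A' = {ε, ζ}.


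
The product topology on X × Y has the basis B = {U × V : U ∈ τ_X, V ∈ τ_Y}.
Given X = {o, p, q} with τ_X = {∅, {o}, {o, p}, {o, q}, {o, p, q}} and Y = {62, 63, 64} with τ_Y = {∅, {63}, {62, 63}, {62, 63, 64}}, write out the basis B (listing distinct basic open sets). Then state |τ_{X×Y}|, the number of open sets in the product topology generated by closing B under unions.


Basis B = {∅ × ∅, {o} × {63}, {o} × {62, 63}, {o, p} × {63}, {o, q} × {63}, {o} × {62, 63, 64}, {o, p, q} × {63}, {o, p} × {62, 63}, {o, q} × {62, 63}, {o, p} × {62, 63, 64}, {o, q} × {62, 63, 64}, {o, p, q} × {62, 63}, {o, p, q} × {62, 63, 64}}; |τ_{X×Y}| = 30.

Enumerate products U × V with U ∈ τ_X, V ∈ τ_Y (deduplicated):
  ∅ × ∅ = {} (∅)
  {o} × {63} = {(o,63)}
  {o} × {62, 63} = {(o,62), (o,63)}
  {o, p} × {63} = {(o,63), (p,63)}
  {o, q} × {63} = {(o,63), (q,63)}
  {o} × {62, 63, 64} = {(o,62), (o,63), (o,64)}
  {o, p, q} × {63} = {(o,63), (p,63), (q,63)}
  {o, p} × {62, 63} = {(o,62), (o,63), (p,62), (p,63)}
  {o, q} × {62, 63} = {(o,62), (o,63), (q,62), (q,63)}
  {o, p} × {62, 63, 64} = {(o,62), (o,63), (o,64), (p,62), (p,63), (p,64)}
  {o, q} × {62, 63, 64} = {(o,62), (o,63), (o,64), (q,62), (q,63), (q,64)}
  {o, p, q} × {62, 63} = {(o,62), (o,63), (p,62), (p,63), (q,62), (q,63)}
  {o, p, q} × {62, 63, 64} = {(o,62), (o,63), (o,64), (p,62), (p,63), (p,64), (q,62), (q,63), (q,64)}
These 13 distinct sets form the basis B.
Close under arbitrary unions to get τ_{X×Y}; counting gives |τ_{X×Y}| = 30.


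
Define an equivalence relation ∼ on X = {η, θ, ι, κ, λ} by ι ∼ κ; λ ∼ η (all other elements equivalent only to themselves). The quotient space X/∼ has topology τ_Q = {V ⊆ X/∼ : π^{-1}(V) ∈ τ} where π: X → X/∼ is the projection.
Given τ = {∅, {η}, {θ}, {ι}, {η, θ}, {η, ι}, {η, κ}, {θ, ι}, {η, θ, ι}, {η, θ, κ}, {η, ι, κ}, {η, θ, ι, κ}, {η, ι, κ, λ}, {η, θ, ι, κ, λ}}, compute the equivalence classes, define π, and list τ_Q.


X/∼ = {[η=λ], [θ], [ι=κ]}; |τ_Q| = 4.

Equivalence classes: [η=λ], [θ], [ι=κ].
Quotient map π: X → X/∼ sends η ↦ [η=λ], θ ↦ [θ], ι ↦ [ι=κ], κ ↦ [ι=κ], λ ↦ [η=λ].
For each subset V ⊆ X/∼, compute π^{-1}(V) ⊆ X and check whether π^{-1}(V) ∈ τ. V is open in τ_Q iff π^{-1}(V) ∈ τ.
  V = {}: π^{-1}(V) = ∅ ∈ τ ✓.
  V = {[η=λ]}: π^{-1}(V) = {η, λ} ∉ τ ✗.
  V = {[θ]}: π^{-1}(V) = {θ} ∈ τ ✓.
  V = {[η=λ], [θ]}: π^{-1}(V) = {η, θ, λ} ∉ τ ✗.
  V = {[ι=κ]}: π^{-1}(V) = {ι, κ} ∉ τ ✗.
  V = {[η=λ], [ι=κ]}: π^{-1}(V) = {η, ι, κ, λ} ∈ τ ✓.
  V = {[θ], [ι=κ]}: π^{-1}(V) = {θ, ι, κ} ∉ τ ✗.
  V = {[η=λ], [θ], [ι=κ]}: π^{-1}(V) = {η, θ, ι, κ, λ} ∈ τ ✓.
Open sets in the quotient: τ_Q = {{}, {[θ]}, {[η=λ], [ι=κ]}, {[η=λ], [θ], [ι=κ]}} (4 elements).


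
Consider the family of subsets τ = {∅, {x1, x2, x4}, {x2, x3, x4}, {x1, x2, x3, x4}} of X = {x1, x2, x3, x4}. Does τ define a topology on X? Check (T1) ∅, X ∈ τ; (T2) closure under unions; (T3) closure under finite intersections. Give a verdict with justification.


τ is NOT a topology on X.

Axiom (T1): ∅ ∈ τ? Yes; X ∈ τ? Yes.
Axiom (T2/T3): check pairwise unions and intersections of members of τ.
Counterexample for (T3): {x1, x2, x4} ∩ {x2, x3, x4} = {x2, x4} ∉ τ. Therefore τ is NOT a topology.


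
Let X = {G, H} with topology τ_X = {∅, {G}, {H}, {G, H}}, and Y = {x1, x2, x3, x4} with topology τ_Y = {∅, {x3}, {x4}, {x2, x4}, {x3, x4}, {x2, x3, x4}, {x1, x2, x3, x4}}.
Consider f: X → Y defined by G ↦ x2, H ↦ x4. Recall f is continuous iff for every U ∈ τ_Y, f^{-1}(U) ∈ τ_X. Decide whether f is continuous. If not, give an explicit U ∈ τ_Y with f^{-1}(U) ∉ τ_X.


f IS continuous.

Compute f^{-1}(U) for each U ∈ τ_Y:
  U = ∅: f^{-1}(U) = ∅ ∈ τ_X ✓.
  U = {x3}: f^{-1}(U) = ∅ ∈ τ_X ✓.
  U = {x4}: f^{-1}(U) = {H} ∈ τ_X ✓.
  U = {x2, x4}: f^{-1}(U) = {G, H} ∈ τ_X ✓.
  U = {x3, x4}: f^{-1}(U) = {H} ∈ τ_X ✓.
  U = {x2, x3, x4}: f^{-1}(U) = {G, H} ∈ τ_X ✓.
  U = {x1, x2, x3, x4}: f^{-1}(U) = {G, H} ∈ τ_X ✓.
Every preimage lies in τ_X, so f IS continuous.


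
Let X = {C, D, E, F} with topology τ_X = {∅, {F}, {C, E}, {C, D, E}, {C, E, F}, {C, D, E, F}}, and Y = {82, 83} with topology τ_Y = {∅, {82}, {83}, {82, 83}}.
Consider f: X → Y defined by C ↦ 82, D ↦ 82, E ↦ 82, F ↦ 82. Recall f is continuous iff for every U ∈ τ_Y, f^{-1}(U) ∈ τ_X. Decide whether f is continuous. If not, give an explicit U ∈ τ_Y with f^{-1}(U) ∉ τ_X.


f IS continuous.

Compute f^{-1}(U) for each U ∈ τ_Y:
  U = ∅: f^{-1}(U) = ∅ ∈ τ_X ✓.
  U = {82}: f^{-1}(U) = {C, D, E, F} ∈ τ_X ✓.
  U = {83}: f^{-1}(U) = ∅ ∈ τ_X ✓.
  U = {82, 83}: f^{-1}(U) = {C, D, E, F} ∈ τ_X ✓.
Every preimage lies in τ_X, so f IS continuous.


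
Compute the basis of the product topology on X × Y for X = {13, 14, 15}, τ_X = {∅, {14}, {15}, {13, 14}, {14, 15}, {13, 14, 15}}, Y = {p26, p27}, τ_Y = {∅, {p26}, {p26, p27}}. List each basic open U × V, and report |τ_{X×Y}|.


Basis B = {∅ × ∅, {14} × {p26}, {15} × {p26}, {13, 14} × {p26}, {14} × {p26, p27}, {14, 15} × {p26}, {15} × {p26, p27}, {13, 14, 15} × {p26}, {13, 14} × {p26, p27}, {14, 15} × {p26, p27}, {13, 14, 15} × {p26, p27}}; |τ_{X×Y}| = 18.

Enumerate products U × V with U ∈ τ_X, V ∈ τ_Y (deduplicated):
  ∅ × ∅ = {} (∅)
  {14} × {p26} = {(14,p26)}
  {15} × {p26} = {(15,p26)}
  {13, 14} × {p26} = {(13,p26), (14,p26)}
  {14} × {p26, p27} = {(14,p26), (14,p27)}
  {14, 15} × {p26} = {(14,p26), (15,p26)}
  {15} × {p26, p27} = {(15,p26), (15,p27)}
  {13, 14, 15} × {p26} = {(13,p26), (14,p26), (15,p26)}
  {13, 14} × {p26, p27} = {(13,p26), (13,p27), (14,p26), (14,p27)}
  {14, 15} × {p26, p27} = {(14,p26), (14,p27), (15,p26), (15,p27)}
  {13, 14, 15} × {p26, p27} = {(13,p26), (13,p27), (14,p26), (14,p27), (15,p26), (15,p27)}
These 11 distinct sets form the basis B.
Close under arbitrary unions to get τ_{X×Y}; counting gives |τ_{X×Y}| = 18.


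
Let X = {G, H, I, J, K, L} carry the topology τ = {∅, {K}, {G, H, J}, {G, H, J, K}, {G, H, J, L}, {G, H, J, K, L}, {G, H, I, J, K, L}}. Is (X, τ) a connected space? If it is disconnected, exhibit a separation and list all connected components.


(X, τ) is connected.

Find clopen sets (U ∈ τ with X ∖ U ∈ τ):
  U = ∅, X ∖ U = {G, H, I, J, K, L} — both open, so U is clopen.
  U = {G, H, I, J, K, L}, X ∖ U = ∅ — both open, so U is clopen.
Only trivial clopens (∅ and X) exist, so (X, τ) is connected.
Compute connected components by grouping points that agree on all clopens:
  component: {G, H, I, J, K, L}


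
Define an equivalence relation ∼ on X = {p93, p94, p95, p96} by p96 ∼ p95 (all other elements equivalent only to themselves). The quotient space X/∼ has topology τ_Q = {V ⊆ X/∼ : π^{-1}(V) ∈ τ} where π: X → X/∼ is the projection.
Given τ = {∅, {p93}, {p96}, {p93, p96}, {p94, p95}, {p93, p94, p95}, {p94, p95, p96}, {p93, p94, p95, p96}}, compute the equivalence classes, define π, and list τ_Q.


X/∼ = {[p93], [p94], [p95=p96]}; |τ_Q| = 4.

Equivalence classes: [p93], [p94], [p95=p96].
Quotient map π: X → X/∼ sends p93 ↦ [p93], p94 ↦ [p94], p95 ↦ [p95=p96], p96 ↦ [p95=p96].
For each subset V ⊆ X/∼, compute π^{-1}(V) ⊆ X and check whether π^{-1}(V) ∈ τ. V is open in τ_Q iff π^{-1}(V) ∈ τ.
  V = {}: π^{-1}(V) = ∅ ∈ τ ✓.
  V = {[p93]}: π^{-1}(V) = {p93} ∈ τ ✓.
  V = {[p94]}: π^{-1}(V) = {p94} ∉ τ ✗.
  V = {[p93], [p94]}: π^{-1}(V) = {p93, p94} ∉ τ ✗.
  V = {[p95=p96]}: π^{-1}(V) = {p95, p96} ∉ τ ✗.
  V = {[p93], [p95=p96]}: π^{-1}(V) = {p93, p95, p96} ∉ τ ✗.
  V = {[p94], [p95=p96]}: π^{-1}(V) = {p94, p95, p96} ∈ τ ✓.
  V = {[p93], [p94], [p95=p96]}: π^{-1}(V) = {p93, p94, p95, p96} ∈ τ ✓.
Open sets in the quotient: τ_Q = {{}, {[p93]}, {[p94], [p95=p96]}, {[p93], [p94], [p95=p96]}} (4 elements).


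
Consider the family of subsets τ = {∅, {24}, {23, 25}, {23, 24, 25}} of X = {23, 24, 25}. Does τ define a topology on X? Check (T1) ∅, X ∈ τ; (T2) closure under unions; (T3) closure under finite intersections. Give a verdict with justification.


τ IS a topology on X.

Axiom (T1): ∅ ∈ τ? Yes; X ∈ τ? Yes.
Axiom (T2/T3): check pairwise unions and intersections of members of τ.
All pairwise intersections and unions checked — each lies in τ. Therefore τ satisfies (T1), (T2), (T3): it IS a topology on X.


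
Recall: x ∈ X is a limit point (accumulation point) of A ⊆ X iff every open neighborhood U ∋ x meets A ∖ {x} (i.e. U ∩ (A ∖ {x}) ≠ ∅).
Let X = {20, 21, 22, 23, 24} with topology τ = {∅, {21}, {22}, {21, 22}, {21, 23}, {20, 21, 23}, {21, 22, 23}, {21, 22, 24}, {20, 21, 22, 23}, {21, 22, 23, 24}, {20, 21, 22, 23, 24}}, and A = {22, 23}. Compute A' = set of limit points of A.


A' = {20, 24}

For each x ∈ X, list the open sets U ∈ τ with x ∈ U, then check whether U ∩ (A ∖ {x}) ≠ ∅ for every such U.
  x = 20: opens ∋ x are {20, 21, 23}, {20, 21, 22, 23}, {20, 21, 22, 23, 24}; each meets A ∖ {20}, so x IS a limit point.
  x = 21: open {21} ∋ x has {21} ∩ (A ∖ {21}) = ∅, so x is NOT a limit point.
  x = 22: open {22} ∋ x has {22} ∩ (A ∖ {22}) = ∅, so x is NOT a limit point.
  x = 23: open {21, 23} ∋ x has {21, 23} ∩ (A ∖ {23}) = ∅, so x is NOT a limit point.
  x = 24: opens ∋ x are {21, 22, 24}, {21, 22, 23, 24}, {20, 21, 22, 23, 24}; each meets A ∖ {24}, so x IS a limit point.
Collecting: A' = {20, 24}.


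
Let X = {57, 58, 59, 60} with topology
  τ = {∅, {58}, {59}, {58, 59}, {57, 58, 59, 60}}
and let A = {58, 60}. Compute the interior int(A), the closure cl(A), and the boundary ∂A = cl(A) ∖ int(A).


int(A) = {58}, cl(A) = {57, 58, 60}, ∂A = {57, 60}.

Closed sets in (X, τ) are complements of opens:
  closed(X, τ) = {∅, {57, 60}, {57, 58, 60}, {57, 59, 60}, {57, 58, 59, 60}}.
int(A) = ⋃ {U ∈ τ : U ⊆ A}. Opens contained in A: ∅, {58}.
Taking the union of these: int(A) = {58}.
cl(A) = ⋂ {C closed : A ⊆ C}. Closed sets containing A: {57, 58, 60}, {57, 58, 59, 60}.
Intersecting these: cl(A) = {57, 58, 60}.
∂A = cl(A) ∖ int(A) = {57, 58, 60} ∖ {58} = {57, 60}.


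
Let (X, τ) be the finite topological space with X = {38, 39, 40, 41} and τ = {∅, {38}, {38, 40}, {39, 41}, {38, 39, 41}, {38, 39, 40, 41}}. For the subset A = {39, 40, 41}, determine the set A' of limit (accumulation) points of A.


A' = {39, 41}

For each x ∈ X, list the open sets U ∈ τ with x ∈ U, then check whether U ∩ (A ∖ {x}) ≠ ∅ for every such U.
  x = 38: open {38} ∋ x has {38} ∩ (A ∖ {38}) = ∅, so x is NOT a limit point.
  x = 39: opens ∋ x are {39, 41}, {38, 39, 41}, {38, 39, 40, 41}; each meets A ∖ {39}, so x IS a limit point.
  x = 40: open {38, 40} ∋ x has {38, 40} ∩ (A ∖ {40}) = ∅, so x is NOT a limit point.
  x = 41: opens ∋ x are {39, 41}, {38, 39, 41}, {38, 39, 40, 41}; each meets A ∖ {41}, so x IS a limit point.
Collecting: A' = {39, 41}.


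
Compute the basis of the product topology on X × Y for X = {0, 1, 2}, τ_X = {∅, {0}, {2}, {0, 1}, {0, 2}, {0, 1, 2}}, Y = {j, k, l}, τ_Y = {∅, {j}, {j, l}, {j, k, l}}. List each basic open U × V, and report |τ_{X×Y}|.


Basis B = {∅ × ∅, {0} × {j}, {2} × {j}, {0} × {j, l}, {0, 1} × {j}, {0, 2} × {j}, {2} × {j, l}, {0} × {j, k, l}, {0, 1, 2} × {j}, {2} × {j, k, l}, {0, 1} × {j, l}, {0, 2} × {j, l}, {0, 1} × {j, k, l}, {0, 2} × {j, k, l}, {0, 1, 2} × {j, l}, {0, 1, 2} × {j, k, l}}; |τ_{X×Y}| = 40.

Enumerate products U × V with U ∈ τ_X, V ∈ τ_Y (deduplicated):
  ∅ × ∅ = {} (∅)
  {0} × {j} = {(0,j)}
  {2} × {j} = {(2,j)}
  {0} × {j, l} = {(0,j), (0,l)}
  {0, 1} × {j} = {(0,j), (1,j)}
  {0, 2} × {j} = {(0,j), (2,j)}
  {2} × {j, l} = {(2,j), (2,l)}
  {0} × {j, k, l} = {(0,j), (0,k), (0,l)}
  {0, 1, 2} × {j} = {(0,j), (1,j), (2,j)}
  {2} × {j, k, l} = {(2,j), (2,k), (2,l)}
  {0, 1} × {j, l} = {(0,j), (0,l), (1,j), (1,l)}
  {0, 2} × {j, l} = {(0,j), (0,l), (2,j), (2,l)}
  {0, 1} × {j, k, l} = {(0,j), (0,k), (0,l), (1,j), (1,k), (1,l)}
  {0, 2} × {j, k, l} = {(0,j), (0,k), (0,l), (2,j), (2,k), (2,l)}
  {0, 1, 2} × {j, l} = {(0,j), (0,l), (1,j), (1,l), (2,j), (2,l)}
  {0, 1, 2} × {j, k, l} = {(0,j), (0,k), (0,l), (1,j), (1,k), (1,l), (2,j), (2,k), (2,l)}
These 16 distinct sets form the basis B.
Close under arbitrary unions to get τ_{X×Y}; counting gives |τ_{X×Y}| = 40.


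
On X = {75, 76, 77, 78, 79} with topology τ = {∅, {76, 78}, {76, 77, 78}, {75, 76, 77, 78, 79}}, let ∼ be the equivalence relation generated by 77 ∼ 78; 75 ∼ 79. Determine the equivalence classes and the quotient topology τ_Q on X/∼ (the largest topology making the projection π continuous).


X/∼ = {[75=79], [76], [77=78]}; |τ_Q| = 3.

Equivalence classes: [75=79], [76], [77=78].
Quotient map π: X → X/∼ sends 75 ↦ [75=79], 76 ↦ [76], 77 ↦ [77=78], 78 ↦ [77=78], 79 ↦ [75=79].
For each subset V ⊆ X/∼, compute π^{-1}(V) ⊆ X and check whether π^{-1}(V) ∈ τ. V is open in τ_Q iff π^{-1}(V) ∈ τ.
  V = {}: π^{-1}(V) = ∅ ∈ τ ✓.
  V = {[75=79]}: π^{-1}(V) = {75, 79} ∉ τ ✗.
  V = {[76]}: π^{-1}(V) = {76} ∉ τ ✗.
  V = {[75=79], [76]}: π^{-1}(V) = {75, 76, 79} ∉ τ ✗.
  V = {[77=78]}: π^{-1}(V) = {77, 78} ∉ τ ✗.
  V = {[75=79], [77=78]}: π^{-1}(V) = {75, 77, 78, 79} ∉ τ ✗.
  V = {[76], [77=78]}: π^{-1}(V) = {76, 77, 78} ∈ τ ✓.
  V = {[75=79], [76], [77=78]}: π^{-1}(V) = {75, 76, 77, 78, 79} ∈ τ ✓.
Open sets in the quotient: τ_Q = {{}, {[76], [77=78]}, {[75=79], [76], [77=78]}} (3 elements).


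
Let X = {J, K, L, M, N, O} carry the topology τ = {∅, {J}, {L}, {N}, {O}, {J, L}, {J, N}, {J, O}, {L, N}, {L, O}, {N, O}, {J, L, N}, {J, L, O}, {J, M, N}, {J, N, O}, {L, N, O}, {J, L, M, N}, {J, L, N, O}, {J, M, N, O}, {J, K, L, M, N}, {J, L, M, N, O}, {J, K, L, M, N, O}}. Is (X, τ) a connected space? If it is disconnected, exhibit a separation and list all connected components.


(X, τ) is disconnected; components = [{O}, {J, K, L, M, N}].

Find clopen sets (U ∈ τ with X ∖ U ∈ τ):
  U = ∅, X ∖ U = {J, K, L, M, N, O} — both open, so U is clopen.
  U = {O}, X ∖ U = {J, K, L, M, N} — both open, so U is clopen.
  U = {J, K, L, M, N}, X ∖ U = {O} — both open, so U is clopen.
  U = {J, K, L, M, N, O}, X ∖ U = ∅ — both open, so U is clopen.
Nontrivial clopen(s) exist: e.g. {J, K, L, M, N}. So (X, τ) is disconnected.
Compute connected components by grouping points that agree on all clopens:
  component: {O}
  component: {J, K, L, M, N}


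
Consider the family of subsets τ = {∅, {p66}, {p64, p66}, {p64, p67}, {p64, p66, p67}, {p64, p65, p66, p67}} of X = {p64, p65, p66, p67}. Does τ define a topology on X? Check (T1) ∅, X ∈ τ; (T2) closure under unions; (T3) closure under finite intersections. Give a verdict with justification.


τ is NOT a topology on X.

Axiom (T1): ∅ ∈ τ? Yes; X ∈ τ? Yes.
Axiom (T2/T3): check pairwise unions and intersections of members of τ.
Counterexample for (T3): {p64, p66} ∩ {p64, p67} = {p64} ∉ τ. Therefore τ is NOT a topology.


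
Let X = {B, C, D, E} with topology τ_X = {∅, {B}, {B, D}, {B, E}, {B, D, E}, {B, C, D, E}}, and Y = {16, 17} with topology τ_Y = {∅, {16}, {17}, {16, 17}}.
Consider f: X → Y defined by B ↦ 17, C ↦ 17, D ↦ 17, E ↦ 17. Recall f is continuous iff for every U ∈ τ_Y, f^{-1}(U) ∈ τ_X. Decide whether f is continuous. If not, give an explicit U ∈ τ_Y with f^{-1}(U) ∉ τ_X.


f IS continuous.

Compute f^{-1}(U) for each U ∈ τ_Y:
  U = ∅: f^{-1}(U) = ∅ ∈ τ_X ✓.
  U = {16}: f^{-1}(U) = ∅ ∈ τ_X ✓.
  U = {17}: f^{-1}(U) = {B, C, D, E} ∈ τ_X ✓.
  U = {16, 17}: f^{-1}(U) = {B, C, D, E} ∈ τ_X ✓.
Every preimage lies in τ_X, so f IS continuous.


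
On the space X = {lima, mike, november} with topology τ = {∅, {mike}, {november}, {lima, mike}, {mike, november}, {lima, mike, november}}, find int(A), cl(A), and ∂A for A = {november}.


int(A) = {november}, cl(A) = {november}, ∂A = ∅.

Closed sets in (X, τ) are complements of opens:
  closed(X, τ) = {∅, {lima}, {november}, {lima, mike}, {lima, november}, {lima, mike, november}}.
int(A) = ⋃ {U ∈ τ : U ⊆ A}. Opens contained in A: ∅, {november}.
Taking the union of these: int(A) = {november}.
cl(A) = ⋂ {C closed : A ⊆ C}. Closed sets containing A: {november}, {lima, november}, {lima, mike, november}.
Intersecting these: cl(A) = {november}.
∂A = cl(A) ∖ int(A) = {november} ∖ {november} = ∅.


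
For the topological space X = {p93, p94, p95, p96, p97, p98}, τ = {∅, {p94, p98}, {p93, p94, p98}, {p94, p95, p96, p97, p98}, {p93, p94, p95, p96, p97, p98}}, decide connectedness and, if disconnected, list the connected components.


(X, τ) is connected.

Find clopen sets (U ∈ τ with X ∖ U ∈ τ):
  U = ∅, X ∖ U = {p93, p94, p95, p96, p97, p98} — both open, so U is clopen.
  U = {p93, p94, p95, p96, p97, p98}, X ∖ U = ∅ — both open, so U is clopen.
Only trivial clopens (∅ and X) exist, so (X, τ) is connected.
Compute connected components by grouping points that agree on all clopens:
  component: {p93, p94, p95, p96, p97, p98}


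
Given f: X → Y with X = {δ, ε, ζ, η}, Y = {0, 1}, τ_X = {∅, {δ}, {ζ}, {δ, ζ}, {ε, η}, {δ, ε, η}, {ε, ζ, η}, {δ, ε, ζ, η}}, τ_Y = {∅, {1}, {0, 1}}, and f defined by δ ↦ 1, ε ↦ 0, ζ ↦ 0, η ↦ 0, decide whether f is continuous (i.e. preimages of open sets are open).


f IS continuous.

Compute f^{-1}(U) for each U ∈ τ_Y:
  U = ∅: f^{-1}(U) = ∅ ∈ τ_X ✓.
  U = {1}: f^{-1}(U) = {δ} ∈ τ_X ✓.
  U = {0, 1}: f^{-1}(U) = {δ, ε, ζ, η} ∈ τ_X ✓.
Every preimage lies in τ_X, so f IS continuous.


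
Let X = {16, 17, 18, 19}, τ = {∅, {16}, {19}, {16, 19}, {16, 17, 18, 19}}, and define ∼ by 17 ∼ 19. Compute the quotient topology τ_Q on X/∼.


X/∼ = {[16], [17=19], [18]}; |τ_Q| = 3.

Equivalence classes: [16], [17=19], [18].
Quotient map π: X → X/∼ sends 16 ↦ [16], 17 ↦ [17=19], 18 ↦ [18], 19 ↦ [17=19].
For each subset V ⊆ X/∼, compute π^{-1}(V) ⊆ X and check whether π^{-1}(V) ∈ τ. V is open in τ_Q iff π^{-1}(V) ∈ τ.
  V = {}: π^{-1}(V) = ∅ ∈ τ ✓.
  V = {[16]}: π^{-1}(V) = {16} ∈ τ ✓.
  V = {[17=19]}: π^{-1}(V) = {17, 19} ∉ τ ✗.
  V = {[16], [17=19]}: π^{-1}(V) = {16, 17, 19} ∉ τ ✗.
  V = {[18]}: π^{-1}(V) = {18} ∉ τ ✗.
  V = {[16], [18]}: π^{-1}(V) = {16, 18} ∉ τ ✗.
  V = {[17=19], [18]}: π^{-1}(V) = {17, 18, 19} ∉ τ ✗.
  V = {[16], [17=19], [18]}: π^{-1}(V) = {16, 17, 18, 19} ∈ τ ✓.
Open sets in the quotient: τ_Q = {{}, {[16]}, {[16], [17=19], [18]}} (3 elements).


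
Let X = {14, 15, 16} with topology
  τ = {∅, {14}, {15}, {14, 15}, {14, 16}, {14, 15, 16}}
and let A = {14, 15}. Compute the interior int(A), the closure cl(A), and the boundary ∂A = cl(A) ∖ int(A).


int(A) = {14, 15}, cl(A) = {14, 15, 16}, ∂A = {16}.

Closed sets in (X, τ) are complements of opens:
  closed(X, τ) = {∅, {15}, {16}, {14, 16}, {15, 16}, {14, 15, 16}}.
int(A) = ⋃ {U ∈ τ : U ⊆ A}. Opens contained in A: ∅, {14}, {15}, {14, 15}.
Taking the union of these: int(A) = {14, 15}.
cl(A) = ⋂ {C closed : A ⊆ C}. Closed sets containing A: {14, 15, 16}.
Intersecting these: cl(A) = {14, 15, 16}.
∂A = cl(A) ∖ int(A) = {14, 15, 16} ∖ {14, 15} = {16}.


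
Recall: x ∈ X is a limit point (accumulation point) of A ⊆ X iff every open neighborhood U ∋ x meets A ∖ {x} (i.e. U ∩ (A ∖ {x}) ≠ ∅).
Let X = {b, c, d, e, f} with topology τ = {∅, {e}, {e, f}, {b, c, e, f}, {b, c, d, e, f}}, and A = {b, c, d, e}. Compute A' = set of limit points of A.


A' = {b, c, d, f}

For each x ∈ X, list the open sets U ∈ τ with x ∈ U, then check whether U ∩ (A ∖ {x}) ≠ ∅ for every such U.
  x = b: opens ∋ x are {b, c, e, f}, {b, c, d, e, f}; each meets A ∖ {b}, so x IS a limit point.
  x = c: opens ∋ x are {b, c, e, f}, {b, c, d, e, f}; each meets A ∖ {c}, so x IS a limit point.
  x = d: opens ∋ x are {b, c, d, e, f}; each meets A ∖ {d}, so x IS a limit point.
  x = e: open {e} ∋ x has {e} ∩ (A ∖ {e}) = ∅, so x is NOT a limit point.
  x = f: opens ∋ x are {e, f}, {b, c, e, f}, {b, c, d, e, f}; each meets A ∖ {f}, so x IS a limit point.
Collecting: A' = {b, c, d, f}.


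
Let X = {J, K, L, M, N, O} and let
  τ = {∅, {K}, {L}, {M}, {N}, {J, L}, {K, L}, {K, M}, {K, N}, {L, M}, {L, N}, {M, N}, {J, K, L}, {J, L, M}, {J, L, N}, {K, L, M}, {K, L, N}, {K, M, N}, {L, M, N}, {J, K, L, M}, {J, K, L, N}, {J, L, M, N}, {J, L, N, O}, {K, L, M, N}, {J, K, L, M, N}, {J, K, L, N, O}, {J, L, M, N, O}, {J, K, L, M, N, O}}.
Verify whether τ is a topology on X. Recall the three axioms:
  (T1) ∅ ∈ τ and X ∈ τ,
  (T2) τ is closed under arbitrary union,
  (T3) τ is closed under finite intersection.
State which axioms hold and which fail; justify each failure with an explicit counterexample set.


τ IS a topology on X.

Axiom (T1): ∅ ∈ τ? Yes; X ∈ τ? Yes.
Axiom (T2/T3): check pairwise unions and intersections of members of τ.
All pairwise intersections and unions checked — each lies in τ. Therefore τ satisfies (T1), (T2), (T3): it IS a topology on X.


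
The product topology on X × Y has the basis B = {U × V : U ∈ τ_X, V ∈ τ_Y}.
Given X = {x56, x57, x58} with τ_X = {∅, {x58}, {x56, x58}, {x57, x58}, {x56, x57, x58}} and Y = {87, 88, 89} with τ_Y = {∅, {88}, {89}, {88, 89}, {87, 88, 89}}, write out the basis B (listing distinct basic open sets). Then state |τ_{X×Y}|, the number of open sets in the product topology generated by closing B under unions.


Basis B = {∅ × ∅, {x58} × {88}, {x58} × {89}, {x56, x58} × {88}, {x56, x58} × {89}, {x57, x58} × {88}, {x57, x58} × {89}, {x58} × {88, 89}, {x56, x57, x58} × {88}, {x56, x57, x58} × {89}, {x58} × {87, 88, 89}, {x56, x58} × {88, 89}, {x57, x58} × {88, 89}, {x56, x58} × {87, 88, 89}, {x56, x57, x58} × {88, 89}, {x57, x58} × {87, 88, 89}, {x56, x57, x58} × {87, 88, 89}}; |τ_{X×Y}| = 50.

Enumerate products U × V with U ∈ τ_X, V ∈ τ_Y (deduplicated):
  ∅ × ∅ = {} (∅)
  {x58} × {88} = {(x58,88)}
  {x58} × {89} = {(x58,89)}
  {x56, x58} × {88} = {(x56,88), (x58,88)}
  {x56, x58} × {89} = {(x56,89), (x58,89)}
  {x57, x58} × {88} = {(x57,88), (x58,88)}
  {x57, x58} × {89} = {(x57,89), (x58,89)}
  {x58} × {88, 89} = {(x58,88), (x58,89)}
  {x56, x57, x58} × {88} = {(x56,88), (x57,88), (x58,88)}
  {x56, x57, x58} × {89} = {(x56,89), (x57,89), (x58,89)}
  {x58} × {87, 88, 89} = {(x58,87), (x58,88), (x58,89)}
  {x56, x58} × {88, 89} = {(x56,88), (x56,89), (x58,88), (x58,89)}
  {x57, x58} × {88, 89} = {(x57,88), (x57,89), (x58,88), (x58,89)}
  {x56, x58} × {87, 88, 89} = {(x56,87), (x56,88), (x56,89), (x58,87), (x58,88), (x58,89)}
  {x56, x57, x58} × {88, 89} = {(x56,88), (x56,89), (x57,88), (x57,89), (x58,88), (x58,89)}
  {x57, x58} × {87, 88, 89} = {(x57,87), (x57,88), (x57,89), (x58,87), (x58,88), (x58,89)}
  {x56, x57, x58} × {87, 88, 89} = {(x56,87), (x56,88), (x56,89), (x57,87), (x57,88), (x57,89), (x58,87), (x58,88), (x58,89)}
These 17 distinct sets form the basis B.
Close under arbitrary unions to get τ_{X×Y}; counting gives |τ_{X×Y}| = 50.


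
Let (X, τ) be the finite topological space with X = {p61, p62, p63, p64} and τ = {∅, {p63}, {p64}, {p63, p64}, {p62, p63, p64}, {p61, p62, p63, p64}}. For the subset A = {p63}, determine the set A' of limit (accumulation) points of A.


A' = {p61, p62}

For each x ∈ X, list the open sets U ∈ τ with x ∈ U, then check whether U ∩ (A ∖ {x}) ≠ ∅ for every such U.
  x = p61: opens ∋ x are {p61, p62, p63, p64}; each meets A ∖ {p61}, so x IS a limit point.
  x = p62: opens ∋ x are {p62, p63, p64}, {p61, p62, p63, p64}; each meets A ∖ {p62}, so x IS a limit point.
  x = p63: open {p63} ∋ x has {p63} ∩ (A ∖ {p63}) = ∅, so x is NOT a limit point.
  x = p64: open {p64} ∋ x has {p64} ∩ (A ∖ {p64}) = ∅, so x is NOT a limit point.
Collecting: A' = {p61, p62}.


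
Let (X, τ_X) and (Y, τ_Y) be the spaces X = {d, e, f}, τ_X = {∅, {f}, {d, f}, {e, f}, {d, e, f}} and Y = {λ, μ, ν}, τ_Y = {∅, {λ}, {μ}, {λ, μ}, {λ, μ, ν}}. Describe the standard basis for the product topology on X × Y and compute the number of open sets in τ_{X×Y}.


Basis B = {∅ × ∅, {f} × {λ}, {f} × {μ}, {d, f} × {λ}, {d, f} × {μ}, {e, f} × {λ}, {e, f} × {μ}, {f} × {λ, μ}, {d, e, f} × {λ}, {d, e, f} × {μ}, {f} × {λ, μ, ν}, {d, f} × {λ, μ}, {e, f} × {λ, μ}, {d, f} × {λ, μ, ν}, {d, e, f} × {λ, μ}, {e, f} × {λ, μ, ν}, {d, e, f} × {λ, μ, ν}}; |τ_{X×Y}| = 50.

Enumerate products U × V with U ∈ τ_X, V ∈ τ_Y (deduplicated):
  ∅ × ∅ = {} (∅)
  {f} × {λ} = {(f,λ)}
  {f} × {μ} = {(f,μ)}
  {d, f} × {λ} = {(d,λ), (f,λ)}
  {d, f} × {μ} = {(d,μ), (f,μ)}
  {e, f} × {λ} = {(e,λ), (f,λ)}
  {e, f} × {μ} = {(e,μ), (f,μ)}
  {f} × {λ, μ} = {(f,λ), (f,μ)}
  {d, e, f} × {λ} = {(d,λ), (e,λ), (f,λ)}
  {d, e, f} × {μ} = {(d,μ), (e,μ), (f,μ)}
  {f} × {λ, μ, ν} = {(f,λ), (f,μ), (f,ν)}
  {d, f} × {λ, μ} = {(d,λ), (d,μ), (f,λ), (f,μ)}
  {e, f} × {λ, μ} = {(e,λ), (e,μ), (f,λ), (f,μ)}
  {d, f} × {λ, μ, ν} = {(d,λ), (d,μ), (d,ν), (f,λ), (f,μ), (f,ν)}
  {d, e, f} × {λ, μ} = {(d,λ), (d,μ), (e,λ), (e,μ), (f,λ), (f,μ)}
  {e, f} × {λ, μ, ν} = {(e,λ), (e,μ), (e,ν), (f,λ), (f,μ), (f,ν)}
  {d, e, f} × {λ, μ, ν} = {(d,λ), (d,μ), (d,ν), (e,λ), (e,μ), (e,ν), (f,λ), (f,μ), (f,ν)}
These 17 distinct sets form the basis B.
Close under arbitrary unions to get τ_{X×Y}; counting gives |τ_{X×Y}| = 50.


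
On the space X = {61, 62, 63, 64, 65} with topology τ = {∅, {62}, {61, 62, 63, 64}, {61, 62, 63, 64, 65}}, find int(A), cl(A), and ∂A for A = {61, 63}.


int(A) = ∅, cl(A) = {61, 63, 64, 65}, ∂A = {61, 63, 64, 65}.

Closed sets in (X, τ) are complements of opens:
  closed(X, τ) = {∅, {65}, {61, 63, 64, 65}, {61, 62, 63, 64, 65}}.
int(A) = ⋃ {U ∈ τ : U ⊆ A}. Opens contained in A: ∅.
Taking the union of these: int(A) = ∅.
cl(A) = ⋂ {C closed : A ⊆ C}. Closed sets containing A: {61, 63, 64, 65}, {61, 62, 63, 64, 65}.
Intersecting these: cl(A) = {61, 63, 64, 65}.
∂A = cl(A) ∖ int(A) = {61, 63, 64, 65} ∖ ∅ = {61, 63, 64, 65}.


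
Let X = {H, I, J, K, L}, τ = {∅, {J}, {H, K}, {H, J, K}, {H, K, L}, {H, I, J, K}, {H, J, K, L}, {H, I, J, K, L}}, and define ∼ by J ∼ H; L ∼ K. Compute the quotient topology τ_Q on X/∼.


X/∼ = {[H=J], [I], [K=L]}; |τ_Q| = 3.

Equivalence classes: [H=J], [I], [K=L].
Quotient map π: X → X/∼ sends H ↦ [H=J], I ↦ [I], J ↦ [H=J], K ↦ [K=L], L ↦ [K=L].
For each subset V ⊆ X/∼, compute π^{-1}(V) ⊆ X and check whether π^{-1}(V) ∈ τ. V is open in τ_Q iff π^{-1}(V) ∈ τ.
  V = {}: π^{-1}(V) = ∅ ∈ τ ✓.
  V = {[H=J]}: π^{-1}(V) = {H, J} ∉ τ ✗.
  V = {[I]}: π^{-1}(V) = {I} ∉ τ ✗.
  V = {[H=J], [I]}: π^{-1}(V) = {H, I, J} ∉ τ ✗.
  V = {[K=L]}: π^{-1}(V) = {K, L} ∉ τ ✗.
  V = {[H=J], [K=L]}: π^{-1}(V) = {H, J, K, L} ∈ τ ✓.
  V = {[I], [K=L]}: π^{-1}(V) = {I, K, L} ∉ τ ✗.
  V = {[H=J], [I], [K=L]}: π^{-1}(V) = {H, I, J, K, L} ∈ τ ✓.
Open sets in the quotient: τ_Q = {{}, {[H=J], [K=L]}, {[H=J], [I], [K=L]}} (3 elements).


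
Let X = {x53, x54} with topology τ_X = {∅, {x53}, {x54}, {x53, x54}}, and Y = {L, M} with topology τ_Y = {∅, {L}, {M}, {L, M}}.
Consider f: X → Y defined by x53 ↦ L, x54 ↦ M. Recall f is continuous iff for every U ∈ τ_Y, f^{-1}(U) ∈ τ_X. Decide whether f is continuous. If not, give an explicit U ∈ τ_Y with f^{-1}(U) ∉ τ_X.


f IS continuous.

Compute f^{-1}(U) for each U ∈ τ_Y:
  U = ∅: f^{-1}(U) = ∅ ∈ τ_X ✓.
  U = {L}: f^{-1}(U) = {x53} ∈ τ_X ✓.
  U = {M}: f^{-1}(U) = {x54} ∈ τ_X ✓.
  U = {L, M}: f^{-1}(U) = {x53, x54} ∈ τ_X ✓.
Every preimage lies in τ_X, so f IS continuous.


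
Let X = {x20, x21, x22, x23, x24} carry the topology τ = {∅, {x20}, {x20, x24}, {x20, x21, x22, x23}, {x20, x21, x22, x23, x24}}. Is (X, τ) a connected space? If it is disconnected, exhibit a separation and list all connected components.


(X, τ) is connected.

Find clopen sets (U ∈ τ with X ∖ U ∈ τ):
  U = ∅, X ∖ U = {x20, x21, x22, x23, x24} — both open, so U is clopen.
  U = {x20, x21, x22, x23, x24}, X ∖ U = ∅ — both open, so U is clopen.
Only trivial clopens (∅ and X) exist, so (X, τ) is connected.
Compute connected components by grouping points that agree on all clopens:
  component: {x20, x21, x22, x23, x24}


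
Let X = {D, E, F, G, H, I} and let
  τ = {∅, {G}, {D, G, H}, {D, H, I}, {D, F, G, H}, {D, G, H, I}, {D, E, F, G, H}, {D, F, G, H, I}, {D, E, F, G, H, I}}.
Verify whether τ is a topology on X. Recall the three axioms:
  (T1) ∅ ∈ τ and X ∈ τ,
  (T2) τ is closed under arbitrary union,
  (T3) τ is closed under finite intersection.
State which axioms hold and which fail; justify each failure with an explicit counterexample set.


τ is NOT a topology on X.

Axiom (T1): ∅ ∈ τ? Yes; X ∈ τ? Yes.
Axiom (T2/T3): check pairwise unions and intersections of members of τ.
Counterexample for (T3): {D, G, H} ∩ {D, H, I} = {D, H} ∉ τ. Therefore τ is NOT a topology.


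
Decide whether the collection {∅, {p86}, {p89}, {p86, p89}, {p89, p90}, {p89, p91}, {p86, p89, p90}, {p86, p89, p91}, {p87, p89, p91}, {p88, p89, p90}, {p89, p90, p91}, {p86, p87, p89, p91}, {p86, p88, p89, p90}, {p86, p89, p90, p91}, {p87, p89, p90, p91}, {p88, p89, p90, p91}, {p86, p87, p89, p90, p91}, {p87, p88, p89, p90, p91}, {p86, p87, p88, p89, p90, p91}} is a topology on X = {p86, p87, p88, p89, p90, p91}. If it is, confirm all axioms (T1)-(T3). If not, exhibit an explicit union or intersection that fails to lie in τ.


τ is NOT a topology on X.

Axiom (T1): ∅ ∈ τ? Yes; X ∈ τ? Yes.
Axiom (T2/T3): check pairwise unions and intersections of members of τ.
Counterexample for (T2): {p86} ∪ {p88, p89, p90, p91} = {p86, p88, p89, p90, p91} ∉ τ. Therefore τ is NOT a topology.


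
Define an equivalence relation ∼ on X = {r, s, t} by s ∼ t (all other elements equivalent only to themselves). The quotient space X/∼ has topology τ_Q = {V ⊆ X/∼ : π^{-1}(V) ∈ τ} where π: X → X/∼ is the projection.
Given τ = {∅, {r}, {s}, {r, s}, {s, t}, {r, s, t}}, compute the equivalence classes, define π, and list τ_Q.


X/∼ = {[r], [s=t]}; |τ_Q| = 4.

Equivalence classes: [r], [s=t].
Quotient map π: X → X/∼ sends r ↦ [r], s ↦ [s=t], t ↦ [s=t].
For each subset V ⊆ X/∼, compute π^{-1}(V) ⊆ X and check whether π^{-1}(V) ∈ τ. V is open in τ_Q iff π^{-1}(V) ∈ τ.
  V = {}: π^{-1}(V) = ∅ ∈ τ ✓.
  V = {[r]}: π^{-1}(V) = {r} ∈ τ ✓.
  V = {[s=t]}: π^{-1}(V) = {s, t} ∈ τ ✓.
  V = {[r], [s=t]}: π^{-1}(V) = {r, s, t} ∈ τ ✓.
Open sets in the quotient: τ_Q = {{}, {[r]}, {[s=t]}, {[r], [s=t]}} (4 elements).


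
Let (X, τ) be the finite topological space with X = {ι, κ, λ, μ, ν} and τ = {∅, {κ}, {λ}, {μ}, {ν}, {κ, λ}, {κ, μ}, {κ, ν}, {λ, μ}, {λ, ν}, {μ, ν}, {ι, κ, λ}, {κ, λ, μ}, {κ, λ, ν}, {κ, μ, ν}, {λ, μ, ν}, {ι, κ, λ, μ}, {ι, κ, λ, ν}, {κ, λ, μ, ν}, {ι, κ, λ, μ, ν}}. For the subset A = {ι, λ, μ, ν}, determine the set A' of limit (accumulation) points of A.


A' = {ι}

For each x ∈ X, list the open sets U ∈ τ with x ∈ U, then check whether U ∩ (A ∖ {x}) ≠ ∅ for every such U.
  x = ι: opens ∋ x are {ι, κ, λ}, {ι, κ, λ, μ}, {ι, κ, λ, ν}, {ι, κ, λ, μ, ν}; each meets A ∖ {ι}, so x IS a limit point.
  x = κ: open {κ} ∋ x has {κ} ∩ (A ∖ {κ}) = ∅, so x is NOT a limit point.
  x = λ: open {λ} ∋ x has {λ} ∩ (A ∖ {λ}) = ∅, so x is NOT a limit point.
  x = μ: open {μ} ∋ x has {μ} ∩ (A ∖ {μ}) = ∅, so x is NOT a limit point.
  x = ν: open {ν} ∋ x has {ν} ∩ (A ∖ {ν}) = ∅, so x is NOT a limit point.
Collecting: A' = {ι}.


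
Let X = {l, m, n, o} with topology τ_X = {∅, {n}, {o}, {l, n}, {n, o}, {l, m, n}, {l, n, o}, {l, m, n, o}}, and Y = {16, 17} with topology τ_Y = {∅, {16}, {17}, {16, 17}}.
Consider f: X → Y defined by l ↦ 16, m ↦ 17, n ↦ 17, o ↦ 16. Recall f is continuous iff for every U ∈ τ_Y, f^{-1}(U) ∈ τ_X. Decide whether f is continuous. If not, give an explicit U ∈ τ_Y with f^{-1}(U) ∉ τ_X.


f is NOT continuous.

Compute f^{-1}(U) for each U ∈ τ_Y:
  U = ∅: f^{-1}(U) = ∅ ∈ τ_X ✓.
  U = {16}: f^{-1}(U) = {l, o} ∉ τ_X ✗.
  U = {17}: f^{-1}(U) = {m, n} ∉ τ_X ✗.
  U = {16, 17}: f^{-1}(U) = {l, m, n, o} ∈ τ_X ✓.
Found U = {16} with f^{-1}(U) = {l, o} not in τ_X. Therefore f is NOT continuous.


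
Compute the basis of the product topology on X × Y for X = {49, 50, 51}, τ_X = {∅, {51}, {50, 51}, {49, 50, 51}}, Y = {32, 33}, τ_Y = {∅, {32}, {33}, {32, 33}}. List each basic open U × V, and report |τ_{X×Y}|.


Basis B = {∅ × ∅, {51} × {32}, {51} × {33}, {50, 51} × {32}, {50, 51} × {33}, {51} × {32, 33}, {49, 50, 51} × {32}, {49, 50, 51} × {33}, {50, 51} × {32, 33}, {49, 50, 51} × {32, 33}}; |τ_{X×Y}| = 16.

Enumerate products U × V with U ∈ τ_X, V ∈ τ_Y (deduplicated):
  ∅ × ∅ = {} (∅)
  {51} × {32} = {(51,32)}
  {51} × {33} = {(51,33)}
  {50, 51} × {32} = {(50,32), (51,32)}
  {50, 51} × {33} = {(50,33), (51,33)}
  {51} × {32, 33} = {(51,32), (51,33)}
  {49, 50, 51} × {32} = {(49,32), (50,32), (51,32)}
  {49, 50, 51} × {33} = {(49,33), (50,33), (51,33)}
  {50, 51} × {32, 33} = {(50,32), (50,33), (51,32), (51,33)}
  {49, 50, 51} × {32, 33} = {(49,32), (49,33), (50,32), (50,33), (51,32), (51,33)}
These 10 distinct sets form the basis B.
Close under arbitrary unions to get τ_{X×Y}; counting gives |τ_{X×Y}| = 16.
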